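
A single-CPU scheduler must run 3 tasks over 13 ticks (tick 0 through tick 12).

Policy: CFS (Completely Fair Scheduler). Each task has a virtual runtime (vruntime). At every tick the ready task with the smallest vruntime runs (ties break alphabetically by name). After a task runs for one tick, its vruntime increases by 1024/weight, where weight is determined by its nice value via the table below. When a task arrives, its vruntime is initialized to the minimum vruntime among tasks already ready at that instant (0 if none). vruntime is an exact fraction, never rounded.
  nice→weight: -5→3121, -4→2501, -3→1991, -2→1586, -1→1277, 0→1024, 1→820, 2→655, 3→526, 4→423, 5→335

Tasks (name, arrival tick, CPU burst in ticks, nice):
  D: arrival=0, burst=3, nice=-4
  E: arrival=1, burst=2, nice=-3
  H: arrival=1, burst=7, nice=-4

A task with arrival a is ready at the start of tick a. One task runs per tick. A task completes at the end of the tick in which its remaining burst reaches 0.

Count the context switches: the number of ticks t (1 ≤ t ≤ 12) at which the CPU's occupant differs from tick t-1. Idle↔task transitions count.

context switches = 7

t=0: vr[D=0] → run D
t=1: vr[D=1024/2501 E=1024/2501 H=1024/2501] → run D
t=2: vr[D=2048/2501 E=1024/2501 H=1024/2501] → run E
t=3: vr[D=2048/2501 E=4599808/4979491 H=1024/2501] → run H
t=4: vr[D=2048/2501 E=4599808/4979491 H=2048/2501] → run D
t=5: vr[E=4599808/4979491 H=2048/2501] → run H
t=6: vr[E=4599808/4979491 H=3072/2501] → run E
t=7: vr[H=3072/2501] → run H
t=8: vr[H=4096/2501] → run H
t=9: vr[H=5120/2501] → run H
t=10: vr[H=6144/2501] → run H
t=11: vr[H=7168/2501] → run H
t=12: (idle)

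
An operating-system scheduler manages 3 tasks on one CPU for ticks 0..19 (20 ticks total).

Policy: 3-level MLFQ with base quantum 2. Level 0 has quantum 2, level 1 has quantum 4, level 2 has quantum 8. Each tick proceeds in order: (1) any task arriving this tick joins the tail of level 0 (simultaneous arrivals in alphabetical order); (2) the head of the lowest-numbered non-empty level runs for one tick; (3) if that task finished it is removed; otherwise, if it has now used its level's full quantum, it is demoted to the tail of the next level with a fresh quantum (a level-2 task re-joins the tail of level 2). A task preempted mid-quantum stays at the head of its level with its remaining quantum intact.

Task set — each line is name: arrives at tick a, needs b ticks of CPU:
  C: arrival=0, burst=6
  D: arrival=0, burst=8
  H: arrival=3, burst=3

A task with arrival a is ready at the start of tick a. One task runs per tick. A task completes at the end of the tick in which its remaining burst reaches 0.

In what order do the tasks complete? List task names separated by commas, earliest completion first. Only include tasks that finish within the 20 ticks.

completion order = C, H, D

t=0: L0/L1/L2 = CD/-/- → run C
t=1: L0/L1/L2 = CD/-/- → run C
t=2: L0/L1/L2 = D/C/- → run D
t=3: L0/L1/L2 = DH/C/- → run D
t=4: L0/L1/L2 = H/CD/- → run H
t=5: L0/L1/L2 = H/CD/- → run H
t=6: L0/L1/L2 = -/CDH/- → run C
t=7: L0/L1/L2 = -/CDH/- → run C
t=8: L0/L1/L2 = -/CDH/- → run C
t=9: L0/L1/L2 = -/CDH/- → run C
t=10: L0/L1/L2 = -/DH/- → run D
t=11: L0/L1/L2 = -/DH/- → run D
t=12: L0/L1/L2 = -/DH/- → run D
t=13: L0/L1/L2 = -/DH/- → run D
t=14: L0/L1/L2 = -/H/D → run H
t=15: L0/L1/L2 = -/-/D → run D
t=16: L0/L1/L2 = -/-/D → run D
t=17: (idle)
t=18: (idle)
t=19: (idle)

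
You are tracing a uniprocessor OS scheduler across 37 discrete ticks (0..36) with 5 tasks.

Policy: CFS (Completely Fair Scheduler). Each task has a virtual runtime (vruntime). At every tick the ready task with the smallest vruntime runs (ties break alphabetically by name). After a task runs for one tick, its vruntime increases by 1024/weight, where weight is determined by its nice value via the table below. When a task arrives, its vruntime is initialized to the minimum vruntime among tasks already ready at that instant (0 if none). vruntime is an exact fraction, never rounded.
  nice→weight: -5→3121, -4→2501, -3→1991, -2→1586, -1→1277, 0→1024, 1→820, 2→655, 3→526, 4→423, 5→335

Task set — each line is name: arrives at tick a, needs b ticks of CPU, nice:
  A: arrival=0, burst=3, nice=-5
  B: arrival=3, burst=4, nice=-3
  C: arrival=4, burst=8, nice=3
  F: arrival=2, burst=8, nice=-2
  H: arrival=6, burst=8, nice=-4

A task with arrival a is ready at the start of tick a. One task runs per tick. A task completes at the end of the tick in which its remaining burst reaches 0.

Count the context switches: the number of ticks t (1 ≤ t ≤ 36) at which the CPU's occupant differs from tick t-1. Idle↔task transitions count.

context switches = 24

t=0: vr[A=0] → run A
t=1: vr[A=1024/3121] → run A
t=2: vr[A=2048/3121 F=2048/3121] → run A
t=3: vr[B=2048/3121 F=2048/3121] → run B
t=4: vr[B=7273472/6213911 C=2048/3121 F=2048/3121] → run C
t=5: vr[B=7273472/6213911 C=2136576/820823 F=2048/3121] → run F
t=6: vr[B=7273472/6213911 C=2136576/820823 F=3222016/2474953 H=7273472/6213911] → run B
t=7: vr[B=10469376/6213911 C=2136576/820823 F=3222016/2474953 H=7273472/6213911] → run H
t=8: vr[B=10469376/6213911 C=2136576/820823 F=3222016/2474953 H=24553998336/15540991411] → run F
t=9: vr[B=10469376/6213911 C=2136576/820823 F=4819968/2474953 H=24553998336/15540991411] → run H
t=10: vr[B=10469376/6213911 C=2136576/820823 F=4819968/2474953 H=30917043200/15540991411] → run B
t=11: vr[B=13665280/6213911 C=2136576/820823 F=4819968/2474953 H=30917043200/15540991411] → run F
t=12: vr[B=13665280/6213911 C=2136576/820823 F=6417920/2474953 H=30917043200/15540991411] → run H
t=13: vr[B=13665280/6213911 C=2136576/820823 F=6417920/2474953 H=37280088064/15540991411] → run B
t=14: vr[C=2136576/820823 F=6417920/2474953 H=37280088064/15540991411] → run H
t=15: vr[C=2136576/820823 F=6417920/2474953 H=43643132928/15540991411] → run F
t=16: vr[C=2136576/820823 F=8015872/2474953 H=43643132928/15540991411] → run C
t=17: vr[C=3734528/820823 F=8015872/2474953 H=43643132928/15540991411] → run H
t=18: vr[C=3734528/820823 F=8015872/2474953 H=50006177792/15540991411] → run H
t=19: vr[C=3734528/820823 F=8015872/2474953 H=56369222656/15540991411] → run F
t=20: vr[C=3734528/820823 F=9613824/2474953 H=56369222656/15540991411] → run H
t=21: vr[C=3734528/820823 F=9613824/2474953 H=62732267520/15540991411] → run F
t=22: vr[C=3734528/820823 F=11211776/2474953 H=62732267520/15540991411] → run H
t=23: vr[C=3734528/820823 F=11211776/2474953] → run F
t=24: vr[C=3734528/820823 F=12809728/2474953] → run C
t=25: vr[C=5332480/820823 F=12809728/2474953] → run F
t=26: vr[C=5332480/820823] → run C
t=27: vr[C=6930432/820823] → run C
t=28: vr[C=8528384/820823] → run C
t=29: vr[C=10126336/820823] → run C
t=30: vr[C=11724288/820823] → run C
t=31: (idle)
t=32: (idle)
t=33: (idle)
t=34: (idle)
t=35: (idle)
t=36: (idle)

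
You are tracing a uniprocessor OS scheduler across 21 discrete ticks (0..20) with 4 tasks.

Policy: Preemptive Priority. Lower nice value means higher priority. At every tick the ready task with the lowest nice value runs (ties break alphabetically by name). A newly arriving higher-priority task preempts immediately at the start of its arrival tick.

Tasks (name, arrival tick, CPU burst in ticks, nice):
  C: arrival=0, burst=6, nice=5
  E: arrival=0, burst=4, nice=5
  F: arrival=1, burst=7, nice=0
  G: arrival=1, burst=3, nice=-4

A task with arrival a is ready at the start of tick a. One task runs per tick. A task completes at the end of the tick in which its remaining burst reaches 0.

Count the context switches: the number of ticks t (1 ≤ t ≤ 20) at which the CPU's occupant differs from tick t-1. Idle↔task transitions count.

t=0: ready={C,E} → run C
t=1: ready={C,E,F,G} → run G
t=2: ready={C,E,F,G} → run G
t=3: ready={C,E,F,G} → run G
t=4: ready={C,E,F} → run F
t=5: ready={C,E,F} → run F
t=6: ready={C,E,F} → run F
t=7: ready={C,E,F} → run F
t=8: ready={C,E,F} → run F
t=9: ready={C,E,F} → run F
t=10: ready={C,E,F} → run F
t=11: ready={C,E} → run C
t=12: ready={C,E} → run C
t=13: ready={C,E} → run C
t=14: ready={C,E} → run C
t=15: ready={C,E} → run C
t=16: ready={E} → run E
t=17: ready={E} → run E
t=18: ready={E} → run E
t=19: ready={E} → run E
t=20: (idle)

context switches = 5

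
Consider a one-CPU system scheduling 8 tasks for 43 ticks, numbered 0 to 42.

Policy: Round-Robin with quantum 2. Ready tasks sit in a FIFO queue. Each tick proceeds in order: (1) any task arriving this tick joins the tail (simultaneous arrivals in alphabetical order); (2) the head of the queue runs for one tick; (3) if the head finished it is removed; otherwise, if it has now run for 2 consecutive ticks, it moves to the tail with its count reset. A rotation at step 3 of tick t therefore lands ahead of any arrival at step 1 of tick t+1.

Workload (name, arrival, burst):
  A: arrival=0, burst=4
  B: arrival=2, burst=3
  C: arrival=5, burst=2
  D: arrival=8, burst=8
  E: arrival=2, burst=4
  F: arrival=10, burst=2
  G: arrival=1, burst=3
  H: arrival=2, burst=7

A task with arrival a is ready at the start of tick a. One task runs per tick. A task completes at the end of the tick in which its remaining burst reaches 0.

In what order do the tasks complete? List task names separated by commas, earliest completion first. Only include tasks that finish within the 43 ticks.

t=0: queue=[A] q_used=0 → run A
t=1: queue=[A,G] q_used=1 → run A
t=2: queue=[G,A,B,E,H] q_used=0 → run G
t=3: queue=[G,A,B,E,H] q_used=1 → run G
t=4: queue=[A,B,E,H,G] q_used=0 → run A
t=5: queue=[A,B,E,H,G,C] q_used=1 → run A
t=6: queue=[B,E,H,G,C] q_used=0 → run B
t=7: queue=[B,E,H,G,C] q_used=1 → run B
t=8: queue=[E,H,G,C,B,D] q_used=0 → run E
t=9: queue=[E,H,G,C,B,D] q_used=1 → run E
t=10: queue=[H,G,C,B,D,E,F] q_used=0 → run H
t=11: queue=[H,G,C,B,D,E,F] q_used=1 → run H
t=12: queue=[G,C,B,D,E,F,H] q_used=0 → run G
t=13: queue=[C,B,D,E,F,H] q_used=0 → run C
t=14: queue=[C,B,D,E,F,H] q_used=1 → run C
t=15: queue=[B,D,E,F,H] q_used=0 → run B
t=16: queue=[D,E,F,H] q_used=0 → run D
t=17: queue=[D,E,F,H] q_used=1 → run D
t=18: queue=[E,F,H,D] q_used=0 → run E
t=19: queue=[E,F,H,D] q_used=1 → run E
t=20: queue=[F,H,D] q_used=0 → run F
t=21: queue=[F,H,D] q_used=1 → run F
t=22: queue=[H,D] q_used=0 → run H
t=23: queue=[H,D] q_used=1 → run H
t=24: queue=[D,H] q_used=0 → run D
t=25: queue=[D,H] q_used=1 → run D
t=26: queue=[H,D] q_used=0 → run H
t=27: queue=[H,D] q_used=1 → run H
t=28: queue=[D,H] q_used=0 → run D
t=29: queue=[D,H] q_used=1 → run D
t=30: queue=[H,D] q_used=0 → run H
t=31: queue=[D] q_used=0 → run D
t=32: queue=[D] q_used=1 → run D
t=33: (idle)
t=34: (idle)
t=35: (idle)
t=36: (idle)
t=37: (idle)
t=38: (idle)
t=39: (idle)
t=40: (idle)
t=41: (idle)
t=42: (idle)

completion order = A, G, C, B, E, F, H, D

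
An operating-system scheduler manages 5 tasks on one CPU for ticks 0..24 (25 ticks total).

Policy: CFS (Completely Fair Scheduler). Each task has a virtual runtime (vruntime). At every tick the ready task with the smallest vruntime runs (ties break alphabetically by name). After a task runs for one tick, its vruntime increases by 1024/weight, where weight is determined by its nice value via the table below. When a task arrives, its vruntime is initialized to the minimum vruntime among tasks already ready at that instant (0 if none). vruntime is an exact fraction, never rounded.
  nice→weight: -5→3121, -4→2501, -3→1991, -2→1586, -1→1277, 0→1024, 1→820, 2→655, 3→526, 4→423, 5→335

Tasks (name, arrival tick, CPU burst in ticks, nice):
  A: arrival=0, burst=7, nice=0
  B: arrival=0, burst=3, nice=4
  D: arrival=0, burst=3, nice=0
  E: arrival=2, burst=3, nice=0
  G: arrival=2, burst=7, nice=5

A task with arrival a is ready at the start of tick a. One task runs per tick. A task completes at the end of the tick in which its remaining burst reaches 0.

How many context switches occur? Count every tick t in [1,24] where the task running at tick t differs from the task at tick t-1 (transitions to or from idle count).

t=0: vr[A=0 B=0 D=0] → run A
t=1: vr[A=1 B=0 D=0] → run B
t=2: vr[A=1 B=1024/423 D=0 E=0 G=0] → run D
t=3: vr[A=1 B=1024/423 D=1 E=0 G=0] → run E
t=4: vr[A=1 B=1024/423 D=1 E=1 G=0] → run G
t=5: vr[A=1 B=1024/423 D=1 E=1 G=1024/335] → run A
t=6: vr[A=2 B=1024/423 D=1 E=1 G=1024/335] → run D
t=7: vr[A=2 B=1024/423 D=2 E=1 G=1024/335] → run E
t=8: vr[A=2 B=1024/423 D=2 E=2 G=1024/335] → run A
t=9: vr[A=3 B=1024/423 D=2 E=2 G=1024/335] → run D
t=10: vr[A=3 B=1024/423 E=2 G=1024/335] → run E
t=11: vr[A=3 B=1024/423 G=1024/335] → run B
t=12: vr[A=3 B=2048/423 G=1024/335] → run A
t=13: vr[A=4 B=2048/423 G=1024/335] → run G
t=14: vr[A=4 B=2048/423 G=2048/335] → run A
t=15: vr[A=5 B=2048/423 G=2048/335] → run B
t=16: vr[A=5 G=2048/335] → run A
t=17: vr[A=6 G=2048/335] → run A
t=18: vr[G=2048/335] → run G
t=19: vr[G=3072/335] → run G
t=20: vr[G=4096/335] → run G
t=21: vr[G=1024/67] → run G
t=22: vr[G=6144/335] → run G
t=23: (idle)
t=24: (idle)

context switches = 18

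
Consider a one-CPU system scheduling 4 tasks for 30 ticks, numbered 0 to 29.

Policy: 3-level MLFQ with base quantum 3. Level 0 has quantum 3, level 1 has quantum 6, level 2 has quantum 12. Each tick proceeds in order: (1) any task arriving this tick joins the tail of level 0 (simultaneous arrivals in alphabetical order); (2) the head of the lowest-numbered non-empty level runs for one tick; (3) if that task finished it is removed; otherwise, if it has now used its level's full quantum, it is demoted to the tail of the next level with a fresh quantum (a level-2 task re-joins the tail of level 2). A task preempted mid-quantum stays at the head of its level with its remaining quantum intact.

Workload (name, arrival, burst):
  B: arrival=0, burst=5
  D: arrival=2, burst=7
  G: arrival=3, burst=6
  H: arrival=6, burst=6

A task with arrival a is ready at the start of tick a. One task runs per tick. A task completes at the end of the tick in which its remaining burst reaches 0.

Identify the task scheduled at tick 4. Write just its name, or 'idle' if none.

running at tick 4 = D

t=0: L0/L1/L2 = B/-/- → run B
t=1: L0/L1/L2 = B/-/- → run B
t=2: L0/L1/L2 = BD/-/- → run B
t=3: L0/L1/L2 = DG/B/- → run D
t=4: L0/L1/L2 = DG/B/- → run D
t=5: L0/L1/L2 = DG/B/- → run D
t=6: L0/L1/L2 = GH/BD/- → run G
t=7: L0/L1/L2 = GH/BD/- → run G
t=8: L0/L1/L2 = GH/BD/- → run G
t=9: L0/L1/L2 = H/BDG/- → run H
t=10: L0/L1/L2 = H/BDG/- → run H
t=11: L0/L1/L2 = H/BDG/- → run H
t=12: L0/L1/L2 = -/BDGH/- → run B
t=13: L0/L1/L2 = -/BDGH/- → run B
t=14: L0/L1/L2 = -/DGH/- → run D
t=15: L0/L1/L2 = -/DGH/- → run D
t=16: L0/L1/L2 = -/DGH/- → run D
t=17: L0/L1/L2 = -/DGH/- → run D
t=18: L0/L1/L2 = -/GH/- → run G
t=19: L0/L1/L2 = -/GH/- → run G
t=20: L0/L1/L2 = -/GH/- → run G
t=21: L0/L1/L2 = -/H/- → run H
t=22: L0/L1/L2 = -/H/- → run H
t=23: L0/L1/L2 = -/H/- → run H
t=24: (idle)
t=25: (idle)
t=26: (idle)
t=27: (idle)
t=28: (idle)
t=29: (idle)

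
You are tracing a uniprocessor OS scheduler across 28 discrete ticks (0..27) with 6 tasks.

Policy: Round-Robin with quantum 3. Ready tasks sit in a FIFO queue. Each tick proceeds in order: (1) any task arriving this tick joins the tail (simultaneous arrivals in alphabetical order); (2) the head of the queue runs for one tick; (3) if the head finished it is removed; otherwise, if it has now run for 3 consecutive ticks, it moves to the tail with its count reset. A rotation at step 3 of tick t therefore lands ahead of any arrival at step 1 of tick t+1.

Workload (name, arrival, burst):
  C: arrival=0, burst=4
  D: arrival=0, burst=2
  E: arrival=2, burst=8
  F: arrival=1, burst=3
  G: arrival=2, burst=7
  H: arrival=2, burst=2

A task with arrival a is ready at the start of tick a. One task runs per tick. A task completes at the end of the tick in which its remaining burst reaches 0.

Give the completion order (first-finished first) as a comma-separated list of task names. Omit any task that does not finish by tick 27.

completion order = D, F, H, C, E, G

t=0: queue=[C,D] q_used=0 → run C
t=1: queue=[C,D,F] q_used=1 → run C
t=2: queue=[C,D,F,E,G,H] q_used=2 → run C
t=3: queue=[D,F,E,G,H,C] q_used=0 → run D
t=4: queue=[D,F,E,G,H,C] q_used=1 → run D
t=5: queue=[F,E,G,H,C] q_used=0 → run F
t=6: queue=[F,E,G,H,C] q_used=1 → run F
t=7: queue=[F,E,G,H,C] q_used=2 → run F
t=8: queue=[E,G,H,C] q_used=0 → run E
t=9: queue=[E,G,H,C] q_used=1 → run E
t=10: queue=[E,G,H,C] q_used=2 → run E
t=11: queue=[G,H,C,E] q_used=0 → run G
t=12: queue=[G,H,C,E] q_used=1 → run G
t=13: queue=[G,H,C,E] q_used=2 → run G
t=14: queue=[H,C,E,G] q_used=0 → run H
t=15: queue=[H,C,E,G] q_used=1 → run H
t=16: queue=[C,E,G] q_used=0 → run C
t=17: queue=[E,G] q_used=0 → run E
t=18: queue=[E,G] q_used=1 → run E
t=19: queue=[E,G] q_used=2 → run E
t=20: queue=[G,E] q_used=0 → run G
t=21: queue=[G,E] q_used=1 → run G
t=22: queue=[G,E] q_used=2 → run G
t=23: queue=[E,G] q_used=0 → run E
t=24: queue=[E,G] q_used=1 → run E
t=25: queue=[G] q_used=0 → run G
t=26: (idle)
t=27: (idle)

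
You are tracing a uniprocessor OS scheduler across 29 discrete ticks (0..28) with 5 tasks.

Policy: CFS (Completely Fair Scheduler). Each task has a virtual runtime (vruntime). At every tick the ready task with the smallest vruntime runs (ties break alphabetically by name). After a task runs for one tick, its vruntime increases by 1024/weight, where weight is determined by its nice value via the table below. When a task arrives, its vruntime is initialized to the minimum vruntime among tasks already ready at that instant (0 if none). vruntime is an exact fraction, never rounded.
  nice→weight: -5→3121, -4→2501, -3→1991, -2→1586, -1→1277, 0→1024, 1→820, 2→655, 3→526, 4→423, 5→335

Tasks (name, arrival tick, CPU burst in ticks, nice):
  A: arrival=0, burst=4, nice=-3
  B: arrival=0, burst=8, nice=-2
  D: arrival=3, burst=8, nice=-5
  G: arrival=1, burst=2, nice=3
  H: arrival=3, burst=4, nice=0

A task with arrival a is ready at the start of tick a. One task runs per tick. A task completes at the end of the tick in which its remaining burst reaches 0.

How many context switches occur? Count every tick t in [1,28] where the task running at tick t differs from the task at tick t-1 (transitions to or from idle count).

context switches = 24

t=0: vr[A=0 B=0] → run A
t=1: vr[A=1024/1991 B=0 G=0] → run B
t=2: vr[A=1024/1991 B=512/793 G=0] → run G
t=3: vr[A=1024/1991 B=512/793 D=1024/1991 G=512/263 H=1024/1991] → run A
t=4: vr[A=2048/1991 B=512/793 D=1024/1991 G=512/263 H=1024/1991] → run D
t=5: vr[A=2048/1991 B=512/793 D=5234688/6213911 G=512/263 H=1024/1991] → run H
t=6: vr[A=2048/1991 B=512/793 D=5234688/6213911 G=512/263 H=3015/1991] → run B
t=7: vr[A=2048/1991 B=1024/793 D=5234688/6213911 G=512/263 H=3015/1991] → run D
t=8: vr[A=2048/1991 B=1024/793 D=7273472/6213911 G=512/263 H=3015/1991] → run A
t=9: vr[A=3072/1991 B=1024/793 D=7273472/6213911 G=512/263 H=3015/1991] → run D
t=10: vr[A=3072/1991 B=1024/793 D=9312256/6213911 G=512/263 H=3015/1991] → run B
t=11: vr[A=3072/1991 B=1536/793 D=9312256/6213911 G=512/263 H=3015/1991] → run D
t=12: vr[A=3072/1991 B=1536/793 D=11351040/6213911 G=512/263 H=3015/1991] → run H
t=13: vr[A=3072/1991 B=1536/793 D=11351040/6213911 G=512/263 H=5006/1991] → run A
t=14: vr[B=1536/793 D=11351040/6213911 G=512/263 H=5006/1991] → run D
t=15: vr[B=1536/793 D=13389824/6213911 G=512/263 H=5006/1991] → run B
t=16: vr[B=2048/793 D=13389824/6213911 G=512/263 H=5006/1991] → run G
t=17: vr[B=2048/793 D=13389824/6213911 H=5006/1991] → run D
t=18: vr[B=2048/793 D=15428608/6213911 H=5006/1991] → run D
t=19: vr[B=2048/793 D=17467392/6213911 H=5006/1991] → run H
t=20: vr[B=2048/793 D=17467392/6213911 H=6997/1991] → run B
t=21: vr[B=2560/793 D=17467392/6213911 H=6997/1991] → run D
t=22: vr[B=2560/793 H=6997/1991] → run B
t=23: vr[B=3072/793 H=6997/1991] → run H
t=24: vr[B=3072/793] → run B
t=25: vr[B=3584/793] → run B
t=26: (idle)
t=27: (idle)
t=28: (idle)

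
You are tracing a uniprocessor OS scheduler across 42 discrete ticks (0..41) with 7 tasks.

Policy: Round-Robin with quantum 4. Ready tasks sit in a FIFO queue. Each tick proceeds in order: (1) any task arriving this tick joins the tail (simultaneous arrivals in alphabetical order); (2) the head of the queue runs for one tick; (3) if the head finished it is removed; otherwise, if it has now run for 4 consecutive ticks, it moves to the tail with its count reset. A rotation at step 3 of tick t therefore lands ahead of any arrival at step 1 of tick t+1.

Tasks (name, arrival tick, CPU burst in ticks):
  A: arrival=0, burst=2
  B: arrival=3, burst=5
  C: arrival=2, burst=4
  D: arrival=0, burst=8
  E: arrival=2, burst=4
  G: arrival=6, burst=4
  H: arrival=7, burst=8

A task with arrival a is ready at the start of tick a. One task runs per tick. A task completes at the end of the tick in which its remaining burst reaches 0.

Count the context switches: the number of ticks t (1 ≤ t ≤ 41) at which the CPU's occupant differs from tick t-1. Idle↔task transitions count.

context switches = 10

t=0: queue=[A,D] q_used=0 → run A
t=1: queue=[A,D] q_used=1 → run A
t=2: queue=[D,C,E] q_used=0 → run D
t=3: queue=[D,C,E,B] q_used=1 → run D
t=4: queue=[D,C,E,B] q_used=2 → run D
t=5: queue=[D,C,E,B] q_used=3 → run D
t=6: queue=[C,E,B,D,G] q_used=0 → run C
t=7: queue=[C,E,B,D,G,H] q_used=1 → run C
t=8: queue=[C,E,B,D,G,H] q_used=2 → run C
t=9: queue=[C,E,B,D,G,H] q_used=3 → run C
t=10: queue=[E,B,D,G,H] q_used=0 → run E
t=11: queue=[E,B,D,G,H] q_used=1 → run E
t=12: queue=[E,B,D,G,H] q_used=2 → run E
t=13: queue=[E,B,D,G,H] q_used=3 → run E
t=14: queue=[B,D,G,H] q_used=0 → run B
t=15: queue=[B,D,G,H] q_used=1 → run B
t=16: queue=[B,D,G,H] q_used=2 → run B
t=17: queue=[B,D,G,H] q_used=3 → run B
t=18: queue=[D,G,H,B] q_used=0 → run D
t=19: queue=[D,G,H,B] q_used=1 → run D
t=20: queue=[D,G,H,B] q_used=2 → run D
t=21: queue=[D,G,H,B] q_used=3 → run D
t=22: queue=[G,H,B] q_used=0 → run G
t=23: queue=[G,H,B] q_used=1 → run G
t=24: queue=[G,H,B] q_used=2 → run G
t=25: queue=[G,H,B] q_used=3 → run G
t=26: queue=[H,B] q_used=0 → run H
t=27: queue=[H,B] q_used=1 → run H
t=28: queue=[H,B] q_used=2 → run H
t=29: queue=[H,B] q_used=3 → run H
t=30: queue=[B,H] q_used=0 → run B
t=31: queue=[H] q_used=0 → run H
t=32: queue=[H] q_used=1 → run H
t=33: queue=[H] q_used=2 → run H
t=34: queue=[H] q_used=3 → run H
t=35: (idle)
t=36: (idle)
t=37: (idle)
t=38: (idle)
t=39: (idle)
t=40: (idle)
t=41: (idle)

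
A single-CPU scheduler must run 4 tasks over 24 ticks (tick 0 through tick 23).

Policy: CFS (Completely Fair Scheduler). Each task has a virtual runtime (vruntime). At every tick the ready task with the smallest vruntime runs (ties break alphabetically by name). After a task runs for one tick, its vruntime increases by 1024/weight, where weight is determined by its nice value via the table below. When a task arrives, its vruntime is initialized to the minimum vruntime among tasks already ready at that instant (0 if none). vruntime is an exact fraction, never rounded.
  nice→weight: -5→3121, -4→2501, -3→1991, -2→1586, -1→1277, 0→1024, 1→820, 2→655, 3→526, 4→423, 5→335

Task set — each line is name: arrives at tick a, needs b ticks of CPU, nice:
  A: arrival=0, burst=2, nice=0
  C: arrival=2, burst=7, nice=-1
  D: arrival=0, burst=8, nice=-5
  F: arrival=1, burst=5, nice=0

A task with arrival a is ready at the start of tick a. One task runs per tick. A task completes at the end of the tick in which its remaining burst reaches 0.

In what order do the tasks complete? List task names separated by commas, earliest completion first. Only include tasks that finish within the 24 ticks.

completion order = A, D, F, C

t=0: vr[A=0 D=0] → run A
t=1: vr[A=1 D=0 F=0] → run D
t=2: vr[A=1 C=0 D=1024/3121 F=0] → run C
t=3: vr[A=1 C=1024/1277 D=1024/3121 F=0] → run F
t=4: vr[A=1 C=1024/1277 D=1024/3121 F=1] → run D
t=5: vr[A=1 C=1024/1277 D=2048/3121 F=1] → run D
t=6: vr[A=1 C=1024/1277 D=3072/3121 F=1] → run C
t=7: vr[A=1 C=2048/1277 D=3072/3121 F=1] → run D
t=8: vr[A=1 C=2048/1277 D=4096/3121 F=1] → run A
t=9: vr[C=2048/1277 D=4096/3121 F=1] → run F
t=10: vr[C=2048/1277 D=4096/3121 F=2] → run D
t=11: vr[C=2048/1277 D=5120/3121 F=2] → run C
t=12: vr[C=3072/1277 D=5120/3121 F=2] → run D
t=13: vr[C=3072/1277 D=6144/3121 F=2] → run D
t=14: vr[C=3072/1277 D=7168/3121 F=2] → run F
t=15: vr[C=3072/1277 D=7168/3121 F=3] → run D
t=16: vr[C=3072/1277 F=3] → run C
t=17: vr[C=4096/1277 F=3] → run F
t=18: vr[C=4096/1277 F=4] → run C
t=19: vr[C=5120/1277 F=4] → run F
t=20: vr[C=5120/1277] → run C
t=21: vr[C=6144/1277] → run C
t=22: (idle)
t=23: (idle)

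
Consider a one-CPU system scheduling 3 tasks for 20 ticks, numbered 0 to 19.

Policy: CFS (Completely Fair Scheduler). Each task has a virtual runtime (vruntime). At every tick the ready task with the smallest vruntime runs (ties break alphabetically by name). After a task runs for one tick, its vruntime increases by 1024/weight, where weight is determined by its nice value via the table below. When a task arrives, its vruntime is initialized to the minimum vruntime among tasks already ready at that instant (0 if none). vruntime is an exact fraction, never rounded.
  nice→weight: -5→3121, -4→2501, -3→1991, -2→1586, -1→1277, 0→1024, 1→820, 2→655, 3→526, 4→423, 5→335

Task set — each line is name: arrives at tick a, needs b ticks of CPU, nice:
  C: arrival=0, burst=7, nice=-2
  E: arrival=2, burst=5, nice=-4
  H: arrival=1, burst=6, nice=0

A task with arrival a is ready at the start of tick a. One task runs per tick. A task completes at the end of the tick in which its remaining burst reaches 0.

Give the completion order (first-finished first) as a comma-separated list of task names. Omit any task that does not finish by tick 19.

completion order = E, C, H

t=0: vr[C=0] → run C
t=1: vr[C=512/793 H=512/793] → run C
t=2: vr[C=1024/793 E=512/793 H=512/793] → run E
t=3: vr[C=1024/793 E=34304/32513 H=512/793] → run H
t=4: vr[C=1024/793 E=34304/32513 H=1305/793] → run E
t=5: vr[C=1024/793 E=47616/32513 H=1305/793] → run C
t=6: vr[C=1536/793 E=47616/32513 H=1305/793] → run E
t=7: vr[C=1536/793 E=60928/32513 H=1305/793] → run H
t=8: vr[C=1536/793 E=60928/32513 H=2098/793] → run E
t=9: vr[C=1536/793 E=74240/32513 H=2098/793] → run C
t=10: vr[C=2048/793 E=74240/32513 H=2098/793] → run E
t=11: vr[C=2048/793 H=2098/793] → run C
t=12: vr[C=2560/793 H=2098/793] → run H
t=13: vr[C=2560/793 H=2891/793] → run C
t=14: vr[C=3072/793 H=2891/793] → run H
t=15: vr[C=3072/793 H=3684/793] → run C
t=16: vr[H=3684/793] → run H
t=17: vr[H=4477/793] → run H
t=18: (idle)
t=19: (idle)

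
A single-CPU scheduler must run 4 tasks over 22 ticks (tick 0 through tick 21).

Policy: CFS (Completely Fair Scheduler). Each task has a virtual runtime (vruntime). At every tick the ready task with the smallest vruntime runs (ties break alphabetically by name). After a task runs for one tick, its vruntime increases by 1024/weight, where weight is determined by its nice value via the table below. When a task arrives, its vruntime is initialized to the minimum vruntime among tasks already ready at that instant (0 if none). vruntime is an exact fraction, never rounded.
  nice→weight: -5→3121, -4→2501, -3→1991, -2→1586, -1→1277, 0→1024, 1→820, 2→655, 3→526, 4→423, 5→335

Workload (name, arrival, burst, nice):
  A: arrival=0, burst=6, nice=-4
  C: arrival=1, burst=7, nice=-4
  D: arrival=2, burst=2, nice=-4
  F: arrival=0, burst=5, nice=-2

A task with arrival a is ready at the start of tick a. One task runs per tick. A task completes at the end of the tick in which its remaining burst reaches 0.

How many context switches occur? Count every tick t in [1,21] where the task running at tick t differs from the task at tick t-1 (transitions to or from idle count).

context switches = 19

t=0: vr[A=0 F=0] → run A
t=1: vr[A=1024/2501 C=0 F=0] → run C
t=2: vr[A=1024/2501 C=1024/2501 D=0 F=0] → run D
t=3: vr[A=1024/2501 C=1024/2501 D=1024/2501 F=0] → run F
t=4: vr[A=1024/2501 C=1024/2501 D=1024/2501 F=512/793] → run A
t=5: vr[A=2048/2501 C=1024/2501 D=1024/2501 F=512/793] → run C
t=6: vr[A=2048/2501 C=2048/2501 D=1024/2501 F=512/793] → run D
t=7: vr[A=2048/2501 C=2048/2501 F=512/793] → run F
t=8: vr[A=2048/2501 C=2048/2501 F=1024/793] → run A
t=9: vr[A=3072/2501 C=2048/2501 F=1024/793] → run C
t=10: vr[A=3072/2501 C=3072/2501 F=1024/793] → run A
t=11: vr[A=4096/2501 C=3072/2501 F=1024/793] → run C
t=12: vr[A=4096/2501 C=4096/2501 F=1024/793] → run F
t=13: vr[A=4096/2501 C=4096/2501 F=1536/793] → run A
t=14: vr[A=5120/2501 C=4096/2501 F=1536/793] → run C
t=15: vr[A=5120/2501 C=5120/2501 F=1536/793] → run F
t=16: vr[A=5120/2501 C=5120/2501 F=2048/793] → run A
t=17: vr[C=5120/2501 F=2048/793] → run C
t=18: vr[C=6144/2501 F=2048/793] → run C
t=19: vr[F=2048/793] → run F
t=20: (idle)
t=21: (idle)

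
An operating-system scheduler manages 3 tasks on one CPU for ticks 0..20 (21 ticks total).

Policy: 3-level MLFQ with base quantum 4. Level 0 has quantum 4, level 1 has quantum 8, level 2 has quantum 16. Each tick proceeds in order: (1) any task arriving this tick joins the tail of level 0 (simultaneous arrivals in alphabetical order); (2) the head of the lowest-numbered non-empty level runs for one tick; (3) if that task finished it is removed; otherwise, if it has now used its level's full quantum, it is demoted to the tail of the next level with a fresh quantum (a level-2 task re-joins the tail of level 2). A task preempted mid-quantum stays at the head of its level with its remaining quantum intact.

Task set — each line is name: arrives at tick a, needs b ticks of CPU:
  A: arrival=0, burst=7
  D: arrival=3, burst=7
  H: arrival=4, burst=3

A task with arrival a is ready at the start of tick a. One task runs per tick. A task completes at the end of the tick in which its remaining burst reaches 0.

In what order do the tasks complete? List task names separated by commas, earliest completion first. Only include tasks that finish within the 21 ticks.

completion order = H, A, D

t=0: L0/L1/L2 = A/-/- → run A
t=1: L0/L1/L2 = A/-/- → run A
t=2: L0/L1/L2 = A/-/- → run A
t=3: L0/L1/L2 = AD/-/- → run A
t=4: L0/L1/L2 = DH/A/- → run D
t=5: L0/L1/L2 = DH/A/- → run D
t=6: L0/L1/L2 = DH/A/- → run D
t=7: L0/L1/L2 = DH/A/- → run D
t=8: L0/L1/L2 = H/AD/- → run H
t=9: L0/L1/L2 = H/AD/- → run H
t=10: L0/L1/L2 = H/AD/- → run H
t=11: L0/L1/L2 = -/AD/- → run A
t=12: L0/L1/L2 = -/AD/- → run A
t=13: L0/L1/L2 = -/AD/- → run A
t=14: L0/L1/L2 = -/D/- → run D
t=15: L0/L1/L2 = -/D/- → run D
t=16: L0/L1/L2 = -/D/- → run D
t=17: (idle)
t=18: (idle)
t=19: (idle)
t=20: (idle)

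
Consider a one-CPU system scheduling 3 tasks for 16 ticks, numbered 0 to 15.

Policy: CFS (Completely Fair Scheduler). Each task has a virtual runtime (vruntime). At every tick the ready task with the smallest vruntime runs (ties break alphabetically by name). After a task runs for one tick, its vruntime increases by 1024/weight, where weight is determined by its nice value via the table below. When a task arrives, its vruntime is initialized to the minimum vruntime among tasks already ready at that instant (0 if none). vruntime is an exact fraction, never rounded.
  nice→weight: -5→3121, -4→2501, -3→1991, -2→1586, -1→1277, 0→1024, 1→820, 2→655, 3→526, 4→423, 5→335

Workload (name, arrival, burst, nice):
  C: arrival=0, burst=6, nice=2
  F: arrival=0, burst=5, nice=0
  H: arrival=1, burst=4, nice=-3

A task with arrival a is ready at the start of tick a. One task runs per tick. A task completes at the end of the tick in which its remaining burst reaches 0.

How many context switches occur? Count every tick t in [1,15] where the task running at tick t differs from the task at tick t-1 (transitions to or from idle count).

t=0: vr[C=0 F=0] → run C
t=1: vr[C=1024/655 F=0 H=0] → run F
t=2: vr[C=1024/655 F=1 H=0] → run H
t=3: vr[C=1024/655 F=1 H=1024/1991] → run H
t=4: vr[C=1024/655 F=1 H=2048/1991] → run F
t=5: vr[C=1024/655 F=2 H=2048/1991] → run H
t=6: vr[C=1024/655 F=2 H=3072/1991] → run H
t=7: vr[C=1024/655 F=2] → run C
t=8: vr[C=2048/655 F=2] → run F
t=9: vr[C=2048/655 F=3] → run F
t=10: vr[C=2048/655 F=4] → run C
t=11: vr[C=3072/655 F=4] → run F
t=12: vr[C=3072/655] → run C
t=13: vr[C=4096/655] → run C
t=14: vr[C=1024/131] → run C
t=15: (idle)

context switches = 10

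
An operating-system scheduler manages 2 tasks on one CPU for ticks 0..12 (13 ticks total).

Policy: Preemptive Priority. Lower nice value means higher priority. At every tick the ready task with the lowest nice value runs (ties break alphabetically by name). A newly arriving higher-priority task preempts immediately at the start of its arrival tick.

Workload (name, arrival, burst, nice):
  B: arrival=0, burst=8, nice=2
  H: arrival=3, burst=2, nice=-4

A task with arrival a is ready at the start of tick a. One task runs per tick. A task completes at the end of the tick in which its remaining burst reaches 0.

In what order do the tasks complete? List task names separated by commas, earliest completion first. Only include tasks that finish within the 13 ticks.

completion order = H, B

t=0: ready={B} → run B
t=1: ready={B} → run B
t=2: ready={B} → run B
t=3: ready={B,H} → run H
t=4: ready={B,H} → run H
t=5: ready={B} → run B
t=6: ready={B} → run B
t=7: ready={B} → run B
t=8: ready={B} → run B
t=9: ready={B} → run B
t=10: (idle)
t=11: (idle)
t=12: (idle)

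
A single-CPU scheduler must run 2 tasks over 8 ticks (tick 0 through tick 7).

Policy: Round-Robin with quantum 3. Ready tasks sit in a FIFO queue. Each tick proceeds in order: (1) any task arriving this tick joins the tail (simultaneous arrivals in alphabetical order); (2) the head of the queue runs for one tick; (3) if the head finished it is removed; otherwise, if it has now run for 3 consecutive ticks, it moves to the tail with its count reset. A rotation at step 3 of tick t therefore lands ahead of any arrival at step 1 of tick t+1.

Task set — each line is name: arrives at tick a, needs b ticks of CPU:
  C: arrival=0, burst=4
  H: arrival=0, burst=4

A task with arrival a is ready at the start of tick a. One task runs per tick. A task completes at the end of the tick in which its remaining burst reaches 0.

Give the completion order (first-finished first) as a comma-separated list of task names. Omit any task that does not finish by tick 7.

completion order = C, H

t=0: queue=[C,H] q_used=0 → run C
t=1: queue=[C,H] q_used=1 → run C
t=2: queue=[C,H] q_used=2 → run C
t=3: queue=[H,C] q_used=0 → run H
t=4: queue=[H,C] q_used=1 → run H
t=5: queue=[H,C] q_used=2 → run H
t=6: queue=[C,H] q_used=0 → run C
t=7: queue=[H] q_used=0 → run H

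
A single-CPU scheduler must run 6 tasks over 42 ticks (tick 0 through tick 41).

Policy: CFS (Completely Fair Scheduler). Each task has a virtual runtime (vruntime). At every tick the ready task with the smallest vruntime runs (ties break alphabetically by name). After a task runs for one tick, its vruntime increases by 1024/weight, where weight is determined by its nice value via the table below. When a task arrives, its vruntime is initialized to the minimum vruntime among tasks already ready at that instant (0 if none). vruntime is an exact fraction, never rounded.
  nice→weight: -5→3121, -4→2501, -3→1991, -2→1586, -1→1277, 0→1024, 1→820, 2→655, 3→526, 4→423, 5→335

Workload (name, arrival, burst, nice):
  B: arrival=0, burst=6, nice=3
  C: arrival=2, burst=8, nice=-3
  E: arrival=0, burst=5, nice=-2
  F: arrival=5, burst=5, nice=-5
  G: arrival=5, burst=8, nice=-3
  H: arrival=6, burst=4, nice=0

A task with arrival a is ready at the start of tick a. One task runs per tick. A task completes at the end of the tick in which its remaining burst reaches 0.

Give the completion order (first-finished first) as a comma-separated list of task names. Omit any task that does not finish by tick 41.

completion order = E, F, C, H, G, B

t=0: vr[B=0 E=0] → run B
t=1: vr[B=512/263 E=0] → run E
t=2: vr[B=512/263 C=512/793 E=512/793] → run C
t=3: vr[B=512/263 C=1831424/1578863 E=512/793] → run E
t=4: vr[B=512/263 C=1831424/1578863 E=1024/793] → run C
t=5: vr[B=512/263 C=2643456/1578863 E=1024/793 F=1024/793 G=1024/793] → run E
t=6: vr[B=512/263 C=2643456/1578863 E=1536/793 F=1024/793 G=1024/793 H=1024/793] → run F
t=7: vr[B=512/263 C=2643456/1578863 E=1536/793 F=4007936/2474953 G=1024/793 H=1024/793] → run G
t=8: vr[B=512/263 C=2643456/1578863 E=1536/793 F=4007936/2474953 G=2850816/1578863 H=1024/793] → run H
t=9: vr[B=512/263 C=2643456/1578863 E=1536/793 F=4007936/2474953 G=2850816/1578863 H=1817/793] → run F
t=10: vr[B=512/263 C=2643456/1578863 E=1536/793 F=4819968/2474953 G=2850816/1578863 H=1817/793] → run C
t=11: vr[B=512/263 C=3455488/1578863 E=1536/793 F=4819968/2474953 G=2850816/1578863 H=1817/793] → run G
t=12: vr[B=512/263 C=3455488/1578863 E=1536/793 F=4819968/2474953 G=3662848/1578863 H=1817/793] → run E
t=13: vr[B=512/263 C=3455488/1578863 E=2048/793 F=4819968/2474953 G=3662848/1578863 H=1817/793] → run B
t=14: vr[B=1024/263 C=3455488/1578863 E=2048/793 F=4819968/2474953 G=3662848/1578863 H=1817/793] → run F
t=15: vr[B=1024/263 C=3455488/1578863 E=2048/793 F=5632000/2474953 G=3662848/1578863 H=1817/793] → run C
t=16: vr[B=1024/263 C=4267520/1578863 E=2048/793 F=5632000/2474953 G=3662848/1578863 H=1817/793] → run F
t=17: vr[B=1024/263 C=4267520/1578863 E=2048/793 F=6444032/2474953 G=3662848/1578863 H=1817/793] → run H
t=18: vr[B=1024/263 C=4267520/1578863 E=2048/793 F=6444032/2474953 G=3662848/1578863 H=2610/793] → run G
t=19: vr[B=1024/263 C=4267520/1578863 E=2048/793 F=6444032/2474953 G=4474880/1578863 H=2610/793] → run E
t=20: vr[B=1024/263 C=4267520/1578863 F=6444032/2474953 G=4474880/1578863 H=2610/793] → run F
t=21: vr[B=1024/263 C=4267520/1578863 G=4474880/1578863 H=2610/793] → run C
t=22: vr[B=1024/263 C=5079552/1578863 G=4474880/1578863 H=2610/793] → run G
t=23: vr[B=1024/263 C=5079552/1578863 G=5286912/1578863 H=2610/793] → run C
t=24: vr[B=1024/263 C=5891584/1578863 G=5286912/1578863 H=2610/793] → run H
t=25: vr[B=1024/263 C=5891584/1578863 G=5286912/1578863 H=3403/793] → run G
t=26: vr[B=1024/263 C=5891584/1578863 G=6098944/1578863 H=3403/793] → run C
t=27: vr[B=1024/263 C=6703616/1578863 G=6098944/1578863 H=3403/793] → run G
t=28: vr[B=1024/263 C=6703616/1578863 G=6910976/1578863 H=3403/793] → run B
t=29: vr[B=1536/263 C=6703616/1578863 G=6910976/1578863 H=3403/793] → run C
t=30: vr[B=1536/263 G=6910976/1578863 H=3403/793] → run H
t=31: vr[B=1536/263 G=6910976/1578863] → run G
t=32: vr[B=1536/263 G=7723008/1578863] → run G
t=33: vr[B=1536/263] → run B
t=34: vr[B=2048/263] → run B
t=35: vr[B=2560/263] → run B
t=36: (idle)
t=37: (idle)
t=38: (idle)
t=39: (idle)
t=40: (idle)
t=41: (idle)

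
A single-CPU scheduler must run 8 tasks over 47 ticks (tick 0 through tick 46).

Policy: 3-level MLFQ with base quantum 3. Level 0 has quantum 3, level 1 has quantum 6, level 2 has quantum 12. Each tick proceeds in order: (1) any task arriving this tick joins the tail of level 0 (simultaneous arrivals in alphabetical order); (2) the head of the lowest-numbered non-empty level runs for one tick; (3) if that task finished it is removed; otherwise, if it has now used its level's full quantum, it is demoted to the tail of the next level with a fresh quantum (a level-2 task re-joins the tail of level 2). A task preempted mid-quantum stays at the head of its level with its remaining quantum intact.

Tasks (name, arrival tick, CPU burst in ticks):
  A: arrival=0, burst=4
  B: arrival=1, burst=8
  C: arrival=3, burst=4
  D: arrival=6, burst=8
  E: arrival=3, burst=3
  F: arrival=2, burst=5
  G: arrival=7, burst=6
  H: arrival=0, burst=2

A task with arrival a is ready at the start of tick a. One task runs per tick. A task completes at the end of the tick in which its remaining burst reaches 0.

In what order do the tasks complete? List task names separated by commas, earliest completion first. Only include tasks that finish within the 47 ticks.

t=0: L0/L1/L2 = AH/-/- → run A
t=1: L0/L1/L2 = AHB/-/- → run A
t=2: L0/L1/L2 = AHBF/-/- → run A
t=3: L0/L1/L2 = HBFCE/A/- → run H
t=4: L0/L1/L2 = HBFCE/A/- → run H
t=5: L0/L1/L2 = BFCE/A/- → run B
t=6: L0/L1/L2 = BFCED/A/- → run B
t=7: L0/L1/L2 = BFCEDG/A/- → run B
t=8: L0/L1/L2 = FCEDG/AB/- → run F
t=9: L0/L1/L2 = FCEDG/AB/- → run F
t=10: L0/L1/L2 = FCEDG/AB/- → run F
t=11: L0/L1/L2 = CEDG/ABF/- → run C
t=12: L0/L1/L2 = CEDG/ABF/- → run C
t=13: L0/L1/L2 = CEDG/ABF/- → run C
t=14: L0/L1/L2 = EDG/ABFC/- → run E
t=15: L0/L1/L2 = EDG/ABFC/- → run E
t=16: L0/L1/L2 = EDG/ABFC/- → run E
t=17: L0/L1/L2 = DG/ABFC/- → run D
t=18: L0/L1/L2 = DG/ABFC/- → run D
t=19: L0/L1/L2 = DG/ABFC/- → run D
t=20: L0/L1/L2 = G/ABFCD/- → run G
t=21: L0/L1/L2 = G/ABFCD/- → run G
t=22: L0/L1/L2 = G/ABFCD/- → run G
t=23: L0/L1/L2 = -/ABFCDG/- → run A
t=24: L0/L1/L2 = -/BFCDG/- → run B
t=25: L0/L1/L2 = -/BFCDG/- → run B
t=26: L0/L1/L2 = -/BFCDG/- → run B
t=27: L0/L1/L2 = -/BFCDG/- → run B
t=28: L0/L1/L2 = -/BFCDG/- → run B
t=29: L0/L1/L2 = -/FCDG/- → run F
t=30: L0/L1/L2 = -/FCDG/- → run F
t=31: L0/L1/L2 = -/CDG/- → run C
t=32: L0/L1/L2 = -/DG/- → run D
t=33: L0/L1/L2 = -/DG/- → run D
t=34: L0/L1/L2 = -/DG/- → run D
t=35: L0/L1/L2 = -/DG/- → run D
t=36: L0/L1/L2 = -/DG/- → run D
t=37: L0/L1/L2 = -/G/- → run G
t=38: L0/L1/L2 = -/G/- → run G
t=39: L0/L1/L2 = -/G/- → run G
t=40: (idle)
t=41: (idle)
t=42: (idle)
t=43: (idle)
t=44: (idle)
t=45: (idle)
t=46: (idle)

completion order = H, E, A, B, F, C, D, G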